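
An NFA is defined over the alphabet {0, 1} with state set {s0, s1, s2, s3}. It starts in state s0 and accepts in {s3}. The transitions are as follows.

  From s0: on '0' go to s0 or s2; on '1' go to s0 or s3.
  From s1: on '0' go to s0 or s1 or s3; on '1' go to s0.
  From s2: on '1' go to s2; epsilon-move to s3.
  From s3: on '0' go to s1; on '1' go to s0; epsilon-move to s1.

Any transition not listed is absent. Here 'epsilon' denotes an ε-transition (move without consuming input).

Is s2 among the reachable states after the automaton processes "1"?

Start in {s0}.
Read '1': s0→{s0, s3}; union {s0, s3}; ε-closure = {s0, s1, s3}.
State s2 is not in {s0, s1, s3}.

No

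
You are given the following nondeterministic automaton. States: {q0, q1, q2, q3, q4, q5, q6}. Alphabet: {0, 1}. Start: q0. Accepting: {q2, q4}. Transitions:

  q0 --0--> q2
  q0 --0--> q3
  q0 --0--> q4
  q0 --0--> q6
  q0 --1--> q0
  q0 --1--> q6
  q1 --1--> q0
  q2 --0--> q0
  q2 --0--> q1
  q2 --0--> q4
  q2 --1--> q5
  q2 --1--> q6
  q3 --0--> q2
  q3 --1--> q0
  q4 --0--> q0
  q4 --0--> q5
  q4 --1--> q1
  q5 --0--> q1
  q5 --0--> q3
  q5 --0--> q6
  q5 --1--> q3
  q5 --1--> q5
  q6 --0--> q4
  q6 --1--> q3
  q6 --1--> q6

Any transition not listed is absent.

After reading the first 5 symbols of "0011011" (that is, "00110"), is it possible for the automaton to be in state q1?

Yes

Start in {q0}.
Read '0': q0→{q2, q3, q4, q6}; now {q2, q3, q4, q6}.
Read '0': q2→{q0, q1, q4}, q3→{q2}, q4→{q0, q5}, q6→{q4}; now {q0, q1, q2, q4, q5}.
Read '1': q0→{q0, q6}, q1→{q0}, q2→{q5, q6}, q4→{q1}, q5→{q3, q5}; now {q0, q1, q3, q5, q6}.
Read '1': q0→{q0, q6}, q1→{q0}, q3→{q0}, q5→{q3, q5}, q6→{q3, q6}; now {q0, q3, q5, q6}.
Read '0': q0→{q2, q3, q4, q6}, q3→{q2}, q5→{q1, q3, q6}, q6→{q4}; now {q1, q2, q3, q4, q6}.
State q1 is in {q1, q2, q3, q4, q6}.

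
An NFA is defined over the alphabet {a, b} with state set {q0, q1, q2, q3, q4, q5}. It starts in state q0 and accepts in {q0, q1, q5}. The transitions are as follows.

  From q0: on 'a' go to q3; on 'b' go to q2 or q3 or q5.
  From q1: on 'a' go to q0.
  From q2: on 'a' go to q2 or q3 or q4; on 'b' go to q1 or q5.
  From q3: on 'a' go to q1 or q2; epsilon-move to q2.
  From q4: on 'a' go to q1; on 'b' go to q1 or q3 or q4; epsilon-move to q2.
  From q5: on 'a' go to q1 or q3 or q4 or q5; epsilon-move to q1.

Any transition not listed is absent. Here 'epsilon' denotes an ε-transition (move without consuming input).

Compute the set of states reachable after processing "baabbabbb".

Start in {q0}.
Read 'b': {q0} → {q1, q2, q3, q5}.
Read 'a': {q1, q2, q3, q5} → {q0, q1, q2, q3, q4, q5}.
Read 'a': {q0, q1, q2, q3, q4, q5} → {q0, q1, q2, q3, q4, q5}.
Read 'b': {q0, q1, q2, q3, q4, q5} → {q1, q2, q3, q4, q5}.
Read 'b': {q1, q2, q3, q4, q5} → {q1, q2, q3, q4, q5}.
Read 'a': {q1, q2, q3, q4, q5} → {q0, q1, q2, q3, q4, q5}.
Read 'b': {q0, q1, q2, q3, q4, q5} → {q1, q2, q3, q4, q5}.
Read 'b': {q1, q2, q3, q4, q5} → {q1, q2, q3, q4, q5}.
Read 'b': {q1, q2, q3, q4, q5} → {q1, q2, q3, q4, q5}.

{q1, q2, q3, q4, q5}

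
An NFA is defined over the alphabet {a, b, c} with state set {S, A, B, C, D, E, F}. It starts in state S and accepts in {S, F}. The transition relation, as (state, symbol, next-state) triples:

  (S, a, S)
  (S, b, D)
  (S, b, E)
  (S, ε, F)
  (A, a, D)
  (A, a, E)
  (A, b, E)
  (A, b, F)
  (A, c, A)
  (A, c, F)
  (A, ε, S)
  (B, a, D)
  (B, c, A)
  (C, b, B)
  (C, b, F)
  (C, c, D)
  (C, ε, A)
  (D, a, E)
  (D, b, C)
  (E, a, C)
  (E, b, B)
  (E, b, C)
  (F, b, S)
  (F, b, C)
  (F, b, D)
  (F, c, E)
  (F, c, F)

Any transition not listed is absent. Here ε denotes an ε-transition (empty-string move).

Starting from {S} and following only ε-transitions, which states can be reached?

{S, F}

Begin with {S}.
ε-move S → F; add F.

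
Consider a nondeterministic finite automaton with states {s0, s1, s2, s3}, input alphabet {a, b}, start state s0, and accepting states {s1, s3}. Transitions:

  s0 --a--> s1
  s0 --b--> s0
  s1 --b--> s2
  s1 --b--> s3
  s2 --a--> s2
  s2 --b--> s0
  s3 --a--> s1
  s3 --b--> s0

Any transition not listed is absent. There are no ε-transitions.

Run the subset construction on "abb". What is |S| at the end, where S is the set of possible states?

1

Start in {s0}.
Read 'a': {s0} → {s1}.
Read 'b': {s1} → {s2, s3}.
Read 'b': {s2, s3} → {s0}.
That set has 1 state.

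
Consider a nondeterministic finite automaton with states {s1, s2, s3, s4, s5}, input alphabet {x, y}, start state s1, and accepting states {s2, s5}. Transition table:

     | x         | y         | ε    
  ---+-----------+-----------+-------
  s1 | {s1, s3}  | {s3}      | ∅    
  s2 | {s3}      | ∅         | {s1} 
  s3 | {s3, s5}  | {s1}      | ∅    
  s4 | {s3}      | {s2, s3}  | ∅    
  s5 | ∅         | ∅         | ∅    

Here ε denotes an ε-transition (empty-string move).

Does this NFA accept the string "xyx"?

Yes

Start in {s1}.
Read 'x': {s1} → {s1, s3}.
Read 'y': {s1, s3} → {s1, s3}.
Read 'x': {s1, s3} → {s1, s3, s5}.
The final set {s1, s3, s5} contains the accepting state s5.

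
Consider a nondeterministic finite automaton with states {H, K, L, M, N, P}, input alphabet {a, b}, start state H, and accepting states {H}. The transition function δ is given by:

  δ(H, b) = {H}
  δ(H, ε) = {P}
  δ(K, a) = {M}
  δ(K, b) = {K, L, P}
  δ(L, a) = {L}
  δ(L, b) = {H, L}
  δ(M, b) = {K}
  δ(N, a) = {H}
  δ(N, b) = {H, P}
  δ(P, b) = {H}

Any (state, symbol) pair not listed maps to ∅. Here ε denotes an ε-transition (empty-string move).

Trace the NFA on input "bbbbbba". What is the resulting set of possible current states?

Start: ε-closure({H}) = {H, P}.
Read 'b': H→{H}, P→{H}; union {H}; ε-closure = {H, P}.
Read 'b': H→{H}, P→{H}; union {H}; ε-closure = {H, P}.
Read 'b': H→{H}, P→{H}; union {H}; ε-closure = {H, P}.
Read 'b': H→{H}, P→{H}; union {H}; ε-closure = {H, P}.
Read 'b': H→{H}, P→{H}; union {H}; ε-closure = {H, P}.
Read 'b': H→{H}, P→{H}; union {H}; ε-closure = {H, P}.
Read 'a': H→∅, P→∅; now ∅.

∅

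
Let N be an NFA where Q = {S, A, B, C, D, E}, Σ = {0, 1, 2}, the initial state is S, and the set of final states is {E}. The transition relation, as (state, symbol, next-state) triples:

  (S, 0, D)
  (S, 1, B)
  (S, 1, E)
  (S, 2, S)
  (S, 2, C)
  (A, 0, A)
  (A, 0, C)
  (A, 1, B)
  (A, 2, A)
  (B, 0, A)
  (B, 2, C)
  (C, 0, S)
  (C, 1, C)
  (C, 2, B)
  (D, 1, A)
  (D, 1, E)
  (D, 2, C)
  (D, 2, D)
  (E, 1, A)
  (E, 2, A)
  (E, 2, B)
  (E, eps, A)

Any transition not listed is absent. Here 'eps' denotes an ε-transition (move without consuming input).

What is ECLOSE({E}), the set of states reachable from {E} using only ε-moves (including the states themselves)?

{A, E}

Begin with {E}.
ε-move E → A; add A.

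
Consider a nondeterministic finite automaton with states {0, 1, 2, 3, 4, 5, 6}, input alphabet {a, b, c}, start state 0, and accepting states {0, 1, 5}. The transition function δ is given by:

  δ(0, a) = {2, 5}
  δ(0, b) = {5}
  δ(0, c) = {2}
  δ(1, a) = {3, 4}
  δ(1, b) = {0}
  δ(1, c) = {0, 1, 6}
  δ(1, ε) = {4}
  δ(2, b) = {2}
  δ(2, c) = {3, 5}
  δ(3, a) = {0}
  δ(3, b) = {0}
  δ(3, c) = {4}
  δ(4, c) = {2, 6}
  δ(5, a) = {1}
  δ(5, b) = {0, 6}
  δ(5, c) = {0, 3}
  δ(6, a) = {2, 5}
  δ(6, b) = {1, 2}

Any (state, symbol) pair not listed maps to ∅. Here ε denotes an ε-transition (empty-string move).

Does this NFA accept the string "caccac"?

No

Start in {0}.
Read 'c': {0} → {2}.
Read 'a': {2} → ∅.
The set is empty and remains empty for the remaining 4 symbols.
The final set ∅ contains no accepting state.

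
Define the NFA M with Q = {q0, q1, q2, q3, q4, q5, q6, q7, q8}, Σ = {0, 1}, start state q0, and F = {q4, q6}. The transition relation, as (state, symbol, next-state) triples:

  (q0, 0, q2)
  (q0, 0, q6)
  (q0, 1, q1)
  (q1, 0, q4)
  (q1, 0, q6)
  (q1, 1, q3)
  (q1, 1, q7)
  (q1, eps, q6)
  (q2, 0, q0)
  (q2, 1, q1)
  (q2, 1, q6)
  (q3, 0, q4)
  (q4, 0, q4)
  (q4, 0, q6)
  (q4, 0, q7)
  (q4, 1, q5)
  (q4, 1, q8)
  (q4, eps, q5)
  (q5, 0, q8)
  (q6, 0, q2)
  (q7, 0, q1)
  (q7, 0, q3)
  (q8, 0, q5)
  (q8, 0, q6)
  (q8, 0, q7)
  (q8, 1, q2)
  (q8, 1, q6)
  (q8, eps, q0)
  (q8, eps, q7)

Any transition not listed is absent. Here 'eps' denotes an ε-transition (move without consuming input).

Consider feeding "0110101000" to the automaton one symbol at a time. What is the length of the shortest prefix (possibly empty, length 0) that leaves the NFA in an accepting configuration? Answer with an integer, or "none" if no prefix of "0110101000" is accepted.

1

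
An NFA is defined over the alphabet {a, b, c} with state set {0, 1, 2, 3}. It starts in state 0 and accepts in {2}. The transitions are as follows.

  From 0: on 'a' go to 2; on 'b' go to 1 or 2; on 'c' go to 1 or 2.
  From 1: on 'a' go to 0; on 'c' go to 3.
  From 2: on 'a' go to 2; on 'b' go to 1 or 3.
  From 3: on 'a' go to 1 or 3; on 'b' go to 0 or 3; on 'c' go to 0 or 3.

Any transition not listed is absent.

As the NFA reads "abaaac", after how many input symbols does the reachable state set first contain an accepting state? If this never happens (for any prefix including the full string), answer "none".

1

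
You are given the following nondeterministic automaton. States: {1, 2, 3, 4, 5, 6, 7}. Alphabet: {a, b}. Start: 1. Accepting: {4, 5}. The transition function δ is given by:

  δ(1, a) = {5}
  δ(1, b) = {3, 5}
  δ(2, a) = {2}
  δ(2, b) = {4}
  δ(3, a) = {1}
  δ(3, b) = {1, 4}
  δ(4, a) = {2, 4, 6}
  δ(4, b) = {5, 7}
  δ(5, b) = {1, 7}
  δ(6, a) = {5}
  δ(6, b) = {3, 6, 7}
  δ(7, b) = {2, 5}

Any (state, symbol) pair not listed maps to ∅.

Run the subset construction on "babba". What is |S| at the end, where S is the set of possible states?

Start in {1}.
Read 'b': 1→{3, 5}; now {3, 5}.
Read 'a': 3→{1}, 5→∅; now {1}.
Read 'b': 1→{3, 5}; now {3, 5}.
Read 'b': 3→{1, 4}, 5→{1, 7}; now {1, 4, 7}.
Read 'a': 1→{5}, 4→{2, 4, 6}, 7→∅; now {2, 4, 5, 6}.
That set has 4 states.

4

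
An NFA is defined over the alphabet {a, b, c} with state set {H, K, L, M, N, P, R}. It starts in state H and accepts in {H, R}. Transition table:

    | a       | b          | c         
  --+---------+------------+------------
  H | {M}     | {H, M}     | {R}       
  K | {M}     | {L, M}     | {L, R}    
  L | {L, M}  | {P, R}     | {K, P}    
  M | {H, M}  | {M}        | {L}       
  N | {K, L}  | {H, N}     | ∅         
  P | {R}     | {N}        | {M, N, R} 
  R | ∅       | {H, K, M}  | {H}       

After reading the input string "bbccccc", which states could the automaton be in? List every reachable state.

Start in {H}.
Read 'b': {H} → {H, M}.
Read 'b': {H, M} → {H, M}.
Read 'c': {H, M} → {L, R}.
Read 'c': {L, R} → {H, K, P}.
Read 'c': {H, K, P} → {L, M, N, R}.
Read 'c': {L, M, N, R} → {H, K, L, P}.
Read 'c': {H, K, L, P} → {K, L, M, N, P, R}.

{K, L, M, N, P, R}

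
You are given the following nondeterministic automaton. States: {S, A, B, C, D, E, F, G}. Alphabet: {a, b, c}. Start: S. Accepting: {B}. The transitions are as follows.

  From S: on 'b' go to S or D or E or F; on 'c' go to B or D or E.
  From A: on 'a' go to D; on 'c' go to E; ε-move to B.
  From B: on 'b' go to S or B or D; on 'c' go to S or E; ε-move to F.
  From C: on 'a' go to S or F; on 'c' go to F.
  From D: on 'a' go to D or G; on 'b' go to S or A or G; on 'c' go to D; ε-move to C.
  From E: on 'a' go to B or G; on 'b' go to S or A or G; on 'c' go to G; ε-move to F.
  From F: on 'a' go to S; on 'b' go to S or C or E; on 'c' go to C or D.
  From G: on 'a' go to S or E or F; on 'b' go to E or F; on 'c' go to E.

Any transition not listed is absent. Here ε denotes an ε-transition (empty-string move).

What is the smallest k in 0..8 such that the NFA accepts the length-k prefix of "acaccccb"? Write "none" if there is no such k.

none

Start in {S}.
Read 'a': S→∅; now ∅.
The set is empty and remains empty for the remaining 7 symbols.
No reachable set along the way intersects F.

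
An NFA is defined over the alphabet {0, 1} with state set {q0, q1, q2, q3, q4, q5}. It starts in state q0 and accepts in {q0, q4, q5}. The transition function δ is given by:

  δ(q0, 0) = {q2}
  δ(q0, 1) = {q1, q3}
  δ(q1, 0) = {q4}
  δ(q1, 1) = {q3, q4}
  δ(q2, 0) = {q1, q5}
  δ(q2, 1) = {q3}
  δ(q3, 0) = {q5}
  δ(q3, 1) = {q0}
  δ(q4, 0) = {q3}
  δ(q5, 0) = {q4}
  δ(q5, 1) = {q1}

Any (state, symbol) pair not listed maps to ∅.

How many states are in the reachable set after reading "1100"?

3

Start in {q0}.
Read '1': {q0} → {q1, q3}.
Read '1': {q1, q3} → {q0, q3, q4}.
Read '0': {q0, q3, q4} → {q2, q3, q5}.
Read '0': {q2, q3, q5} → {q1, q4, q5}.
That set has 3 states.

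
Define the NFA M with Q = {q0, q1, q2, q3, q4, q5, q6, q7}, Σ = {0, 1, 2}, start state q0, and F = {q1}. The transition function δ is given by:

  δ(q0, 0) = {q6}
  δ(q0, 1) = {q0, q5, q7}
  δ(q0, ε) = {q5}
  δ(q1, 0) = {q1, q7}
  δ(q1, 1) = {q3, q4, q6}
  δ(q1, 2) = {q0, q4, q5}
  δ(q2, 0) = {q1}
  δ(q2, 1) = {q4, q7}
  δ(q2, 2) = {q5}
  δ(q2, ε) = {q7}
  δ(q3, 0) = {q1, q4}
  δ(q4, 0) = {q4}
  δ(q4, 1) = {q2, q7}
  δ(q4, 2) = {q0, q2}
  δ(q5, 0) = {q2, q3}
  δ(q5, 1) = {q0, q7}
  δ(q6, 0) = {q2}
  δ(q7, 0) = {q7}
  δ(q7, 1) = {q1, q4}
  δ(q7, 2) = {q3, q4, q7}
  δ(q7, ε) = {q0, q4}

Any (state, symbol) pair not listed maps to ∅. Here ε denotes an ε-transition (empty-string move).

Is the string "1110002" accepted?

No

Start: ε-closure({q0}) = {q0, q5}.
Read '1': {q0, q5} → {q0, q4, q5, q7}.
Read '1': {q0, q4, q5, q7} → {q0, q1, q2, q4, q5, q7}.
Read '1': {q0, q1, q2, q4, q5, q7} → {q0, q1, q2, q3, q4, q5, q6, q7}.
Read '0': {q0, q1, q2, q3, q4, q5, q6, q7} → {q0, q1, q2, q3, q4, q5, q6, q7}.
Read '0': {q0, q1, q2, q3, q4, q5, q6, q7} → {q0, q1, q2, q3, q4, q5, q6, q7}.
Read '0': {q0, q1, q2, q3, q4, q5, q6, q7} → {q0, q1, q2, q3, q4, q5, q6, q7}.
Read '2': {q0, q1, q2, q3, q4, q5, q6, q7} → {q0, q2, q3, q4, q5, q7}.
The final set {q0, q2, q3, q4, q5, q7} contains no accepting state.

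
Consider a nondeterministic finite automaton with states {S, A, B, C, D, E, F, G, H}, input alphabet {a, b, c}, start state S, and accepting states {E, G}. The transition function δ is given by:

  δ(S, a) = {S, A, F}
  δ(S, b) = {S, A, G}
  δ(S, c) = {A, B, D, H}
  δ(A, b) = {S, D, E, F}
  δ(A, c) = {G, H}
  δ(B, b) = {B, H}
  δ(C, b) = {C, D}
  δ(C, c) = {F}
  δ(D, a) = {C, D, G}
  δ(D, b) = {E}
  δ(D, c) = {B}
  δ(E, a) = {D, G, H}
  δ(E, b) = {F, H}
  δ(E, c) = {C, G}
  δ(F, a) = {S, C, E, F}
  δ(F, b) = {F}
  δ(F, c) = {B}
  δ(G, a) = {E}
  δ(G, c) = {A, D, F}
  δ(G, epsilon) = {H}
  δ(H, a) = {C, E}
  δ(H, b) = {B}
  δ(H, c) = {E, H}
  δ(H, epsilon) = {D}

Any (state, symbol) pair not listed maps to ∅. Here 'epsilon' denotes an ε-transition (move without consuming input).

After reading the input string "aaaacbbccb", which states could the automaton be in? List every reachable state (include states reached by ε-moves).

{S, B, C, D, E, F, H}

Start in {S}.
Read 'a': S→{S, A, F}; now {S, A, F}.
Read 'a': S→{S, A, F}, A→∅, F→{S, C, E, F}; now {S, A, C, E, F}.
Read 'a': S→{S, A, F}, A→∅, C→∅, E→{D, G, H}, F→{S, C, E, F}; now {S, A, C, D, E, F, G, H}.
Read 'a': S→{S, A, F}, A→∅, C→∅, D→{C, D, G}, E→{D, G, H}, F→{S, C, E, F}, G→{E}, H→{C, E}; now {S, A, C, D, E, F, G, H}.
Read 'c': S→{A, B, D, H}, A→{G, H}, C→{F}, D→{B}, E→{C, G}, F→{B}, G→{A, D, F}, H→{E, H}; now {A, B, C, D, E, F, G, H}.
Read 'b': A→{S, D, E, F}, B→{B, H}, C→{C, D}, D→{E}, E→{F, H}, F→{F}, G→∅, H→{B}; now {S, B, C, D, E, F, H}.
Read 'b': S→{S, A, G}, B→{B, H}, C→{C, D}, D→{E}, E→{F, H}, F→{F}, H→{B}; now {S, A, B, C, D, E, F, G, H}.
Read 'c': S→{A, B, D, H}, A→{G, H}, B→∅, C→{F}, D→{B}, E→{C, G}, F→{B}, G→{A, D, F}, H→{E, H}; now {A, B, C, D, E, F, G, H}.
Read 'c': A→{G, H}, B→∅, C→{F}, D→{B}, E→{C, G}, F→{B}, G→{A, D, F}, H→{E, H}; now {A, B, C, D, E, F, G, H}.
Read 'b': A→{S, D, E, F}, B→{B, H}, C→{C, D}, D→{E}, E→{F, H}, F→{F}, G→∅, H→{B}; now {S, B, C, D, E, F, H}.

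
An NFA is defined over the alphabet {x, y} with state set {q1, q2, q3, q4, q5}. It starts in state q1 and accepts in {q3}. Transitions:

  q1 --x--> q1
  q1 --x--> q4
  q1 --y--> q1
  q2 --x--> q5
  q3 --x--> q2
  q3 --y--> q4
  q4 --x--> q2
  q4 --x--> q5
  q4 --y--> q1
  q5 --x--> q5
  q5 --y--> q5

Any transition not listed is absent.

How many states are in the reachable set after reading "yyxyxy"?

1

Start in {q1}.
Read 'y': {q1} → {q1}.
Read 'y': {q1} → {q1}.
Read 'x': {q1} → {q1, q4}.
Read 'y': {q1, q4} → {q1}.
Read 'x': {q1} → {q1, q4}.
Read 'y': {q1, q4} → {q1}.
That set has 1 state.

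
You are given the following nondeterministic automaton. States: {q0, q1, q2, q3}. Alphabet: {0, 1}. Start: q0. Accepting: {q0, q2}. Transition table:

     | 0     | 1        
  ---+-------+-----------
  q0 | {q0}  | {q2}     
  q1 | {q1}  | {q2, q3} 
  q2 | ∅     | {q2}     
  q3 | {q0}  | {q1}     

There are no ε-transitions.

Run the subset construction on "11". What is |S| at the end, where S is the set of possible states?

1

Start in {q0}.
Read '1': {q0} → {q2}.
Read '1': {q2} → {q2}.
That set has 1 state.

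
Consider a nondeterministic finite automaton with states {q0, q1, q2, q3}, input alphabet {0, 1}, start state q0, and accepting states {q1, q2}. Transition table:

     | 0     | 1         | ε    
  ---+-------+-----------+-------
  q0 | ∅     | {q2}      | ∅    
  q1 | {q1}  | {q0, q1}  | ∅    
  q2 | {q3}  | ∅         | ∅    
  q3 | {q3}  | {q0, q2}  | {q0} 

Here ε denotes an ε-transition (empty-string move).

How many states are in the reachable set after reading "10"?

2

Start in {q0}.
Read '1': q0→{q2}; now {q2}.
Read '0': q2→{q3}; union {q3}; ε-closure = {q0, q3}.
That set has 2 states.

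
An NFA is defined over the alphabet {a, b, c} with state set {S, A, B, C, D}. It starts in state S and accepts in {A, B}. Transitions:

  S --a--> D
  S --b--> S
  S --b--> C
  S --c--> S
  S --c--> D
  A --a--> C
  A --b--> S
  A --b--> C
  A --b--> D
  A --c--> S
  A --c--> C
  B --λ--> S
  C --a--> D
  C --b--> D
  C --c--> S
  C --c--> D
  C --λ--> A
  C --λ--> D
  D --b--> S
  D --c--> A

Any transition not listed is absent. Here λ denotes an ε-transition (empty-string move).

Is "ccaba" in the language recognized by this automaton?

Yes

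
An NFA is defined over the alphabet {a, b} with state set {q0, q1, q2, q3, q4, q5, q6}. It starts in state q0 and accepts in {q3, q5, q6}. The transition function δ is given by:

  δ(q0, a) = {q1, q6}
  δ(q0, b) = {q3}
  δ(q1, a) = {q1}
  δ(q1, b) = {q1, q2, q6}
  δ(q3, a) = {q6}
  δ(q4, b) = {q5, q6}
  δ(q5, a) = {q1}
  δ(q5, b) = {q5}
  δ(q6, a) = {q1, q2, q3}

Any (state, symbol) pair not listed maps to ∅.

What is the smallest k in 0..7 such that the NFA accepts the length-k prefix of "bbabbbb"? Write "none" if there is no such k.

1

Start in {q0}.
Read 'b': q0→{q3}; now {q3}.
None of the earlier sets intersect F, but {q3} does.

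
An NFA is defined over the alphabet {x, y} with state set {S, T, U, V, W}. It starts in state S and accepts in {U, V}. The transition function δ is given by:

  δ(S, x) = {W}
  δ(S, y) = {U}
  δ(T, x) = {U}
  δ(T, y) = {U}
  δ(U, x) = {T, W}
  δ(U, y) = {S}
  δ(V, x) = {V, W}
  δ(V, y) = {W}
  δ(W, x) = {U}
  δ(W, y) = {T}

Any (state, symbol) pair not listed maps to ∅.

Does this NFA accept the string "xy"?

No

Start in {S}.
Read 'x': S→{W}; now {W}.
Read 'y': W→{T}; now {T}.
The final set {T} contains no accepting state.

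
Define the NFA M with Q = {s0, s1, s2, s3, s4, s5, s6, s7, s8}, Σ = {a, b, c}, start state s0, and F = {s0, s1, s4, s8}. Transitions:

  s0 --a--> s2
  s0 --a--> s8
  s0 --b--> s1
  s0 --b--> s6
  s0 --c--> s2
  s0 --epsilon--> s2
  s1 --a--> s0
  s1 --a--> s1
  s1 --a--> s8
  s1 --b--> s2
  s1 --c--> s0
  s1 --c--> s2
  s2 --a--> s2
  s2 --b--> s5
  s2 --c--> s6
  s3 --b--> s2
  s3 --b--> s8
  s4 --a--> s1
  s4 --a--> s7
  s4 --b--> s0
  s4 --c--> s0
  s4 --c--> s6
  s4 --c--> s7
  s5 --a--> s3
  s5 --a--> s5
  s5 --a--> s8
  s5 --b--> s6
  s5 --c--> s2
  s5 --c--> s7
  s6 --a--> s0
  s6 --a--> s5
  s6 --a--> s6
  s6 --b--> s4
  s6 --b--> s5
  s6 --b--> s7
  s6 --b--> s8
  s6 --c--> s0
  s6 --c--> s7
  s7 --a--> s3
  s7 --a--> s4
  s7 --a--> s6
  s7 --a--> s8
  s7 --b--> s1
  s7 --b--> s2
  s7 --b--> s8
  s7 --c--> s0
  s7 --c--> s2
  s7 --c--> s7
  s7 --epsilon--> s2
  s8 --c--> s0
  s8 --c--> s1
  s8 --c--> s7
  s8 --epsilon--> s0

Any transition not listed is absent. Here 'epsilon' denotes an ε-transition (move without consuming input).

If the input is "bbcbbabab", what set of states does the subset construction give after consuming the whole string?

Start: ε-closure({s0}) = {s0, s2}.
Read 'b': {s0, s2} → {s1, s5, s6}.
Read 'b': {s1, s5, s6} → {s0, s2, s4, s5, s6, s7, s8}.
Read 'c': {s0, s2, s4, s5, s6, s7, s8} → {s0, s1, s2, s6, s7}.
Read 'b': {s0, s1, s2, s6, s7} → {s0, s1, s2, s4, s5, s6, s7, s8}.
Read 'b': {s0, s1, s2, s4, s5, s6, s7, s8} → {s0, s1, s2, s4, s5, s6, s7, s8}.
Read 'a': {s0, s1, s2, s4, s5, s6, s7, s8} → {s0, s1, s2, s3, s4, s5, s6, s7, s8}.
Read 'b': {s0, s1, s2, s3, s4, s5, s6, s7, s8} → {s0, s1, s2, s4, s5, s6, s7, s8}.
Read 'a': {s0, s1, s2, s4, s5, s6, s7, s8} → {s0, s1, s2, s3, s4, s5, s6, s7, s8}.
Read 'b': {s0, s1, s2, s3, s4, s5, s6, s7, s8} → {s0, s1, s2, s4, s5, s6, s7, s8}.

{s0, s1, s2, s4, s5, s6, s7, s8}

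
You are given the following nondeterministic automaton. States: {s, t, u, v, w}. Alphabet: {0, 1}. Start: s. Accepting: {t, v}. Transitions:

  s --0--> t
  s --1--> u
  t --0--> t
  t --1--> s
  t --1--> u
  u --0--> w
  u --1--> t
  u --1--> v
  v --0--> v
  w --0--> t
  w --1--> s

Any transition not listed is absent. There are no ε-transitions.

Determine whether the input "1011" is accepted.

No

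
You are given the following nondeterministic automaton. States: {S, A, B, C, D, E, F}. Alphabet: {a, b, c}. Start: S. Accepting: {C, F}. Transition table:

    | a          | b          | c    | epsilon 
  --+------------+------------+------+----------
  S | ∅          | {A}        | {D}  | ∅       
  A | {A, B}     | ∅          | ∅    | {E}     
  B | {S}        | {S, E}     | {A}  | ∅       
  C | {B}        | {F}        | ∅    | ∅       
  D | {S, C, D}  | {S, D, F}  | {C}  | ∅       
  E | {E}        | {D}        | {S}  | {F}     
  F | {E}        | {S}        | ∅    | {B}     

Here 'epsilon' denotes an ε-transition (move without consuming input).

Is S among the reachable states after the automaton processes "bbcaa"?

Start in {S}.
Read 'b': S→{A}; union {A}; ε-closure = {A, B, E, F}.
Read 'b': A→∅, B→{S, E}, E→{D}, F→{S}; union {S, D, E}; ε-closure = {S, B, D, E, F}.
Read 'c': S→{D}, B→{A}, D→{C}, E→{S}, F→∅; union {S, A, C, D}; ε-closure = {S, A, B, C, D, E, F}.
Read 'a': S→∅, A→{A, B}, B→{S}, C→{B}, D→{S, C, D}, E→{E}, F→{E}; union {S, A, B, C, D, E}; ε-closure = {S, A, B, C, D, E, F}.
Read 'a': S→∅, A→{A, B}, B→{S}, C→{B}, D→{S, C, D}, E→{E}, F→{E}; union {S, A, B, C, D, E}; ε-closure = {S, A, B, C, D, E, F}.
State S is in {S, A, B, C, D, E, F}.

Yes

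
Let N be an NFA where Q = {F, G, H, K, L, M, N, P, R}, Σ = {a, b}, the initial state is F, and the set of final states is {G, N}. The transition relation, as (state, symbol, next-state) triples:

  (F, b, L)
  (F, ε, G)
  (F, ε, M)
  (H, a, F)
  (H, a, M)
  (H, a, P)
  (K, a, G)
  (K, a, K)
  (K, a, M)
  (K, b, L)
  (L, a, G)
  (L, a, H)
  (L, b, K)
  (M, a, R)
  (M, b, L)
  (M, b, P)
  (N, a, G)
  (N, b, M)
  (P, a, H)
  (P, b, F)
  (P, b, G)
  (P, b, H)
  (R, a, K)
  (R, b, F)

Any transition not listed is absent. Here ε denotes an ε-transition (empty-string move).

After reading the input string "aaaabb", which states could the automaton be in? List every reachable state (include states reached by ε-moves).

{F, G, H, K, L, M, P}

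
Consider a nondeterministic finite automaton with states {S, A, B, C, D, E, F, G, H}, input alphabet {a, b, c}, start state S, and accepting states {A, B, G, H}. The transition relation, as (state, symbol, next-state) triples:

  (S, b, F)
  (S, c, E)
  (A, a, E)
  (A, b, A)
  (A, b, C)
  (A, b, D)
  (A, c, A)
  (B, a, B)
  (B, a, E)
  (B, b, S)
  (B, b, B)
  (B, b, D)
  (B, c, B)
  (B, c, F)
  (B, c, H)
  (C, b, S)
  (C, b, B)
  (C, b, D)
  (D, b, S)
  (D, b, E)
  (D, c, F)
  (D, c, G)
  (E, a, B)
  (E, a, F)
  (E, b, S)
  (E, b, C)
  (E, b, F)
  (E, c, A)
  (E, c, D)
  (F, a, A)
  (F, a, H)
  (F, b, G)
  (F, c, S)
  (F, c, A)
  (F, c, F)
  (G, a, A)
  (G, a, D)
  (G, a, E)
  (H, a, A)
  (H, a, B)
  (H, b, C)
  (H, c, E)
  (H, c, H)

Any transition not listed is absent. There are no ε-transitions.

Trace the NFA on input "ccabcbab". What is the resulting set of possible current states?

{S, A, C, D, E, F}

Start in {S}.
Read 'c': S→{E}; now {E}.
Read 'c': E→{A, D}; now {A, D}.
Read 'a': A→{E}, D→∅; now {E}.
Read 'b': E→{S, C, F}; now {S, C, F}.
Read 'c': S→{E}, C→∅, F→{S, A, F}; now {S, A, E, F}.
Read 'b': S→{F}, A→{A, C, D}, E→{S, C, F}, F→{G}; now {S, A, C, D, F, G}.
Read 'a': S→∅, A→{E}, C→∅, D→∅, F→{A, H}, G→{A, D, E}; now {A, D, E, H}.
Read 'b': A→{A, C, D}, D→{S, E}, E→{S, C, F}, H→{C}; now {S, A, C, D, E, F}.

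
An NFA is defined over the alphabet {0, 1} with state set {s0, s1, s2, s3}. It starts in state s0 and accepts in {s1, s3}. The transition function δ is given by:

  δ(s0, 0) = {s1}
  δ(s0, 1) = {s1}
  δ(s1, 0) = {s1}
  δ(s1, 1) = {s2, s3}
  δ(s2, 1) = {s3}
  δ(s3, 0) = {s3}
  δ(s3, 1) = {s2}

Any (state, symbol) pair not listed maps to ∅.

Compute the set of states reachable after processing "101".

Start in {s0}.
Read '1': s0→{s1}; now {s1}.
Read '0': s1→{s1}; now {s1}.
Read '1': s1→{s2, s3}; now {s2, s3}.

{s2, s3}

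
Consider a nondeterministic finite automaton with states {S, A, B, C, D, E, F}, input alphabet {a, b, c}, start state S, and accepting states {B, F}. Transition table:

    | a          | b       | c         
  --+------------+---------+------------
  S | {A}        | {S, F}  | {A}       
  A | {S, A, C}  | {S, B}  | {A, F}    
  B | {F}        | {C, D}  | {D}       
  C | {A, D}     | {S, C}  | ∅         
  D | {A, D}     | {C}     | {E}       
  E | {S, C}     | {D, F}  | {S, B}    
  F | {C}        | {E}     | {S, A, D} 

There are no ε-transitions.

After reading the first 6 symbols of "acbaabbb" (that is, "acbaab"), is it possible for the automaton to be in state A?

No

Start in {S}.
Read 'a': {S} → {A}.
Read 'c': {A} → {A, F}.
Read 'b': {A, F} → {S, B, E}.
Read 'a': {S, B, E} → {S, A, C, F}.
Read 'a': {S, A, C, F} → {S, A, C, D}.
Read 'b': {S, A, C, D} → {S, B, C, F}.
State A is not in {S, B, C, F}.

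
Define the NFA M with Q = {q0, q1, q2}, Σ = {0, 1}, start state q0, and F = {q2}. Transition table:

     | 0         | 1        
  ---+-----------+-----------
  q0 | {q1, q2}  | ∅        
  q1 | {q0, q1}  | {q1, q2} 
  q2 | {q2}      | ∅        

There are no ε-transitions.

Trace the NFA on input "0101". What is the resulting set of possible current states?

Start in {q0}.
Read '0': {q0} → {q1, q2}.
Read '1': {q1, q2} → {q1, q2}.
Read '0': {q1, q2} → {q0, q1, q2}.
Read '1': {q0, q1, q2} → {q1, q2}.

{q1, q2}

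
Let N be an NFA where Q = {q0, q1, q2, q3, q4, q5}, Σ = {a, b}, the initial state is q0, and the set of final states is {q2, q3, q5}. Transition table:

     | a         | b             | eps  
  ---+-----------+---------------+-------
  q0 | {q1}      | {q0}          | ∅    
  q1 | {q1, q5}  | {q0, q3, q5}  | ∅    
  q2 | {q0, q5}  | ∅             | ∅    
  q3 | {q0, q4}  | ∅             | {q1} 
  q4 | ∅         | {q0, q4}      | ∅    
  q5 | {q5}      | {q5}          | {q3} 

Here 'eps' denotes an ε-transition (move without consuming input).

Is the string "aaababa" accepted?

Yes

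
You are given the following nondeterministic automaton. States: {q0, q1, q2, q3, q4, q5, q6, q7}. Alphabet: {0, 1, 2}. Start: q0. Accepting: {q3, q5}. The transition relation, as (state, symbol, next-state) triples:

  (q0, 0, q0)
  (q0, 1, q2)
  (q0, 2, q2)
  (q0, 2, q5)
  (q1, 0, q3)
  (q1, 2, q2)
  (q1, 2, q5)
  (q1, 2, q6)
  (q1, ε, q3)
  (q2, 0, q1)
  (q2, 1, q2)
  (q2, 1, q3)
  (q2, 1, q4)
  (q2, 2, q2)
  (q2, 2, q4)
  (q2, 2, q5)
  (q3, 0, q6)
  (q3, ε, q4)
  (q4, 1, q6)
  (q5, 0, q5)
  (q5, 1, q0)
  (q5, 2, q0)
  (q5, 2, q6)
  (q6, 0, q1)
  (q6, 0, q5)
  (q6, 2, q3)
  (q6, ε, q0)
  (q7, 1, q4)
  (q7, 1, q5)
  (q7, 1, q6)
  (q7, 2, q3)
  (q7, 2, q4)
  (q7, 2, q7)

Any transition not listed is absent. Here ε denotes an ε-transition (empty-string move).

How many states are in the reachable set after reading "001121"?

Start in {q0}.
Read '0': q0→{q0}; now {q0}.
Read '0': q0→{q0}; now {q0}.
Read '1': q0→{q2}; now {q2}.
Read '1': q2→{q2, q3, q4}; now {q2, q3, q4}.
Read '2': q2→{q2, q4, q5}, q3→∅, q4→∅; now {q2, q4, q5}.
Read '1': q2→{q2, q3, q4}, q4→{q6}, q5→{q0}; now {q0, q2, q3, q4, q6}.
That set has 5 states.

5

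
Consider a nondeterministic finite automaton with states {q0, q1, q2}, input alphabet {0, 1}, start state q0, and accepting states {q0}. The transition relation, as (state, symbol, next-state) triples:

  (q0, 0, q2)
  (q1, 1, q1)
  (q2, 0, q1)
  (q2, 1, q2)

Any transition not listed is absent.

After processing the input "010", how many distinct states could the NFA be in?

1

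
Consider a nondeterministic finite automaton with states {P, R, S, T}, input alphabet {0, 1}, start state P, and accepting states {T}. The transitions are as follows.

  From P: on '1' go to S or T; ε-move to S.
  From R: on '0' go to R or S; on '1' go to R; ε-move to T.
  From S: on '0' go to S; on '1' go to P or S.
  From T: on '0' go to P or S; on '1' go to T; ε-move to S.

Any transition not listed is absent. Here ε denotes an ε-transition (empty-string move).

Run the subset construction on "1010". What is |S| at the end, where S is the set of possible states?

2

Start: ε-closure({P}) = {P, S}.
Read '1': {P, S} → {P, S, T}.
Read '0': {P, S, T} → {P, S}.
Read '1': {P, S} → {P, S, T}.
Read '0': {P, S, T} → {P, S}.
That set has 2 states.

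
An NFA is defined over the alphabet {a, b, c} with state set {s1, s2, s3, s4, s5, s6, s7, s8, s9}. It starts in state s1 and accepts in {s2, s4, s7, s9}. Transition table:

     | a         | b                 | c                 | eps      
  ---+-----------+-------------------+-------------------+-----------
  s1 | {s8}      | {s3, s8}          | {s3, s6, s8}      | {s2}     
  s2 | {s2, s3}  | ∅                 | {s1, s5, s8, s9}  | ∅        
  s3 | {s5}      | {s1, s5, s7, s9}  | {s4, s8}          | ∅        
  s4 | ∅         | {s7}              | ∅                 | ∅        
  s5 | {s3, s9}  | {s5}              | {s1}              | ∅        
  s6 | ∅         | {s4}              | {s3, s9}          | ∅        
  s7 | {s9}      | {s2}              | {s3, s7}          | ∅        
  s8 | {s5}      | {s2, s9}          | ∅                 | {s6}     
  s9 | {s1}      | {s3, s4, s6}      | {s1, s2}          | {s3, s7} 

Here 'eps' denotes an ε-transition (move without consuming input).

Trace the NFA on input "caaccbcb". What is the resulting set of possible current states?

{s1, s2, s3, s4, s5, s6, s7, s8, s9}

Start: ε-closure({s1}) = {s1, s2}.
Read 'c': {s1, s2} → {s1, s2, s3, s5, s6, s7, s8, s9}.
Read 'a': {s1, s2, s3, s5, s6, s7, s8, s9} → {s1, s2, s3, s5, s6, s7, s8, s9}.
Read 'a': {s1, s2, s3, s5, s6, s7, s8, s9} → {s1, s2, s3, s5, s6, s7, s8, s9}.
Read 'c': {s1, s2, s3, s5, s6, s7, s8, s9} → {s1, s2, s3, s4, s5, s6, s7, s8, s9}.
Read 'c': {s1, s2, s3, s4, s5, s6, s7, s8, s9} → {s1, s2, s3, s4, s5, s6, s7, s8, s9}.
Read 'b': {s1, s2, s3, s4, s5, s6, s7, s8, s9} → {s1, s2, s3, s4, s5, s6, s7, s8, s9}.
Read 'c': {s1, s2, s3, s4, s5, s6, s7, s8, s9} → {s1, s2, s3, s4, s5, s6, s7, s8, s9}.
Read 'b': {s1, s2, s3, s4, s5, s6, s7, s8, s9} → {s1, s2, s3, s4, s5, s6, s7, s8, s9}.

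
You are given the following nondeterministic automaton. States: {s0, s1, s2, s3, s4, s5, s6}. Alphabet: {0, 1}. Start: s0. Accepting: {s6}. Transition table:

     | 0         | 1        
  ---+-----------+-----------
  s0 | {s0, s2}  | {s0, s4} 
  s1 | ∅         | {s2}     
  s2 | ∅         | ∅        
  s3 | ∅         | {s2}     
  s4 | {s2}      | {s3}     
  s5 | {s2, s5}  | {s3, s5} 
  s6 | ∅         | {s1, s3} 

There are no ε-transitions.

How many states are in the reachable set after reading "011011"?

Start in {s0}.
Read '0': s0→{s0, s2}; now {s0, s2}.
Read '1': s0→{s0, s4}, s2→∅; now {s0, s4}.
Read '1': s0→{s0, s4}, s4→{s3}; now {s0, s3, s4}.
Read '0': s0→{s0, s2}, s3→∅, s4→{s2}; now {s0, s2}.
Read '1': s0→{s0, s4}, s2→∅; now {s0, s4}.
Read '1': s0→{s0, s4}, s4→{s3}; now {s0, s3, s4}.
That set has 3 states.

3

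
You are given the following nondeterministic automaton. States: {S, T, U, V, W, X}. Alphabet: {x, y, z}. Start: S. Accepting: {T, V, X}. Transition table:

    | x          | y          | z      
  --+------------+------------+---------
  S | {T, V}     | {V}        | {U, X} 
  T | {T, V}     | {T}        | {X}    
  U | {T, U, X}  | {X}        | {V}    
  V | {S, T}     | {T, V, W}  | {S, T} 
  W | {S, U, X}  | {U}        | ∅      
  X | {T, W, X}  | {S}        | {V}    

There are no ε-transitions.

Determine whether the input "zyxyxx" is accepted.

Yes

Start in {S}.
Read 'z': {S} → {U, X}.
Read 'y': {U, X} → {S, X}.
Read 'x': {S, X} → {T, V, W, X}.
Read 'y': {T, V, W, X} → {S, T, U, V, W}.
Read 'x': {S, T, U, V, W} → {S, T, U, V, X}.
Read 'x': {S, T, U, V, X} → {S, T, U, V, W, X}.
The final set {S, T, U, V, W, X} contains the accepting states T, V, X.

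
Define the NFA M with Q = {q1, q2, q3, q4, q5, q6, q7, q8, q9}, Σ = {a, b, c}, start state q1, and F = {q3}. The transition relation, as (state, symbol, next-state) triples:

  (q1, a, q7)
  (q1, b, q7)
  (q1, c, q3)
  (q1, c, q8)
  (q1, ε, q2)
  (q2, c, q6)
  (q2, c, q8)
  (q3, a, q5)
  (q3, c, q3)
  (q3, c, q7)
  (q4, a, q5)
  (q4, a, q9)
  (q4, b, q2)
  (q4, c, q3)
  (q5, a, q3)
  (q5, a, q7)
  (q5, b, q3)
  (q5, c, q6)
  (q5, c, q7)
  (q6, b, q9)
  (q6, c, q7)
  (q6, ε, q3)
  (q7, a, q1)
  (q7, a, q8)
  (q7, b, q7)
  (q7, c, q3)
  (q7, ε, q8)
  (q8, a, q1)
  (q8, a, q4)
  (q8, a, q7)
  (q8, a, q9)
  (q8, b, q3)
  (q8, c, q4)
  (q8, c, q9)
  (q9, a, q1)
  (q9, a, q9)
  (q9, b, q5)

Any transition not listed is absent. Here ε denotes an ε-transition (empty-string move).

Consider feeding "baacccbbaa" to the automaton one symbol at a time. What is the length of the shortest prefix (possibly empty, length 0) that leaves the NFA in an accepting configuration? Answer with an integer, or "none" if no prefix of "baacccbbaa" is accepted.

4

Start: ε-closure({q1}) = {q1, q2}.
Read 'b': {q1, q2} → {q7, q8}.
Read 'a': {q7, q8} → {q1, q2, q4, q7, q8, q9}.
Read 'a': {q1, q2, q4, q7, q8, q9} → {q1, q2, q4, q5, q7, q8, q9}.
Read 'c': {q1, q2, q4, q5, q7, q8, q9} → {q3, q4, q6, q7, q8, q9}.
None of the earlier sets intersect F, but {q3, q4, q6, q7, q8, q9} does.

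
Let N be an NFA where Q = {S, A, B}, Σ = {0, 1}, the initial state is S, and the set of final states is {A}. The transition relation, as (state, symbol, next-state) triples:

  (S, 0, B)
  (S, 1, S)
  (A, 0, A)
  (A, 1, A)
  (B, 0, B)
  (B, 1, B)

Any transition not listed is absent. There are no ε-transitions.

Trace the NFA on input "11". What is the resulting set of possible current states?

Start in {S}.
Read '1': {S} → {S}.
Read '1': {S} → {S}.

{S}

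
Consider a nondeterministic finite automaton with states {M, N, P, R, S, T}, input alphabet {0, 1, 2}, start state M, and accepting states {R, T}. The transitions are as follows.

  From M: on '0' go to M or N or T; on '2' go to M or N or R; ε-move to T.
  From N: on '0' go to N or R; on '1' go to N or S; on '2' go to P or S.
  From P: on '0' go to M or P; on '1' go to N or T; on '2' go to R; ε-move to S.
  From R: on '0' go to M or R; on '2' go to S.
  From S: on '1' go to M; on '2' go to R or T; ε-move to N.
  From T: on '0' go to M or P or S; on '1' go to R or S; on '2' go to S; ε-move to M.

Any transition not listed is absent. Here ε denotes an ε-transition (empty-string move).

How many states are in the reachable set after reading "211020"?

Start: ε-closure({M}) = {M, T}.
Read '2': M→{M, N, R}, T→{S}; union {M, N, R, S}; ε-closure = {M, N, R, S, T}.
Read '1': M→∅, N→{N, S}, R→∅, S→{M}, T→{R, S}; union {M, N, R, S}; ε-closure = {M, N, R, S, T}.
Read '1': M→∅, N→{N, S}, R→∅, S→{M}, T→{R, S}; union {M, N, R, S}; ε-closure = {M, N, R, S, T}.
Read '0': M→{M, N, T}, N→{N, R}, R→{M, R}, S→∅, T→{M, P, S}; now {M, N, P, R, S, T}.
Read '2': M→{M, N, R}, N→{P, S}, P→{R}, R→{S}, S→{R, T}, T→{S}; now {M, N, P, R, S, T}.
Read '0': M→{M, N, T}, N→{N, R}, P→{M, P}, R→{M, R}, S→∅, T→{M, P, S}; now {M, N, P, R, S, T}.
That set has 6 states.

6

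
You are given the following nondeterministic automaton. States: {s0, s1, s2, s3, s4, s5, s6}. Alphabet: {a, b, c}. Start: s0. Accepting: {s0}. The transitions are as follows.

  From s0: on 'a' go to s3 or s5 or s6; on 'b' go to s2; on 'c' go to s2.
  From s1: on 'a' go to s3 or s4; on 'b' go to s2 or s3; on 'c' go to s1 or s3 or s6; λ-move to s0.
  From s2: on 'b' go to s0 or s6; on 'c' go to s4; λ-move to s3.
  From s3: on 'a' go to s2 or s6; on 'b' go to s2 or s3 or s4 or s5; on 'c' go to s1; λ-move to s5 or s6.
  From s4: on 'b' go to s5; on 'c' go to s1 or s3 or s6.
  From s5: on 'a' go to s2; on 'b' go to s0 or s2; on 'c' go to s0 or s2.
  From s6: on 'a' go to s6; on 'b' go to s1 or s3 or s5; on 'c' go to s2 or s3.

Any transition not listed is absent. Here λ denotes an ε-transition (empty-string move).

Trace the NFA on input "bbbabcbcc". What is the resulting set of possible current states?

{s0, s1, s2, s3, s4, s5, s6}

Start in {s0}.
Read 'b': s0→{s2}; union {s2}; ε-closure = {s2, s3, s5, s6}.
Read 'b': s2→{s0, s6}, s3→{s2, s3, s4, s5}, s5→{s0, s2}, s6→{s1, s3, s5}; now {s0, s1, s2, s3, s4, s5, s6}.
Read 'b': s0→{s2}, s1→{s2, s3}, s2→{s0, s6}, s3→{s2, s3, s4, s5}, s4→{s5}, s5→{s0, s2}, s6→{s1, s3, s5}; now {s0, s1, s2, s3, s4, s5, s6}.
Read 'a': s0→{s3, s5, s6}, s1→{s3, s4}, s2→∅, s3→{s2, s6}, s4→∅, s5→{s2}, s6→{s6}; now {s2, s3, s4, s5, s6}.
Read 'b': s2→{s0, s6}, s3→{s2, s3, s4, s5}, s4→{s5}, s5→{s0, s2}, s6→{s1, s3, s5}; now {s0, s1, s2, s3, s4, s5, s6}.
Read 'c': s0→{s2}, s1→{s1, s3, s6}, s2→{s4}, s3→{s1}, s4→{s1, s3, s6}, s5→{s0, s2}, s6→{s2, s3}; union {s0, s1, s2, s3, s4, s6}; ε-closure = {s0, s1, s2, s3, s4, s5, s6}.
Read 'b': s0→{s2}, s1→{s2, s3}, s2→{s0, s6}, s3→{s2, s3, s4, s5}, s4→{s5}, s5→{s0, s2}, s6→{s1, s3, s5}; now {s0, s1, s2, s3, s4, s5, s6}.
Read 'c': s0→{s2}, s1→{s1, s3, s6}, s2→{s4}, s3→{s1}, s4→{s1, s3, s6}, s5→{s0, s2}, s6→{s2, s3}; union {s0, s1, s2, s3, s4, s6}; ε-closure = {s0, s1, s2, s3, s4, s5, s6}.
Read 'c': s0→{s2}, s1→{s1, s3, s6}, s2→{s4}, s3→{s1}, s4→{s1, s3, s6}, s5→{s0, s2}, s6→{s2, s3}; union {s0, s1, s2, s3, s4, s6}; ε-closure = {s0, s1, s2, s3, s4, s5, s6}.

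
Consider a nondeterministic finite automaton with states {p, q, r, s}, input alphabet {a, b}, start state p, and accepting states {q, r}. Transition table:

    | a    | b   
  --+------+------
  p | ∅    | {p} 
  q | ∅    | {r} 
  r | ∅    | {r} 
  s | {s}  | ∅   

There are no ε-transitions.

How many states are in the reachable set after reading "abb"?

0

Start in {p}.
Read 'a': p→∅; now ∅.
The set is empty and remains empty for the remaining 2 symbols.
That set has 0 states.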